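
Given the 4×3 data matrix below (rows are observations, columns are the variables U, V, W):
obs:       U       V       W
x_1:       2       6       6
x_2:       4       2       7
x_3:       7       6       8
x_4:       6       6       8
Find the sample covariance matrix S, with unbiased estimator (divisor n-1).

Step 1 — column means:
  mean(U) = (2 + 4 + 7 + 6) / 4 = 19/4 = 4.75
  mean(V) = (6 + 2 + 6 + 6) / 4 = 20/4 = 5
  mean(W) = (6 + 7 + 8 + 8) / 4 = 29/4 = 7.25

Step 2 — sample covariance S[i,j] = (1/(n-1)) · Σ_k (x_{k,i} - mean_i) · (x_{k,j} - mean_j), with n-1 = 3.
  S[U,U] = ((-2.75)·(-2.75) + (-0.75)·(-0.75) + (2.25)·(2.25) + (1.25)·(1.25)) / 3 = 14.75/3 = 4.9167
  S[U,V] = ((-2.75)·(1) + (-0.75)·(-3) + (2.25)·(1) + (1.25)·(1)) / 3 = 3/3 = 1
  S[U,W] = ((-2.75)·(-1.25) + (-0.75)·(-0.25) + (2.25)·(0.75) + (1.25)·(0.75)) / 3 = 6.25/3 = 2.0833
  S[V,V] = ((1)·(1) + (-3)·(-3) + (1)·(1) + (1)·(1)) / 3 = 12/3 = 4
  S[V,W] = ((1)·(-1.25) + (-3)·(-0.25) + (1)·(0.75) + (1)·(0.75)) / 3 = 1/3 = 0.3333
  S[W,W] = ((-1.25)·(-1.25) + (-0.25)·(-0.25) + (0.75)·(0.75) + (0.75)·(0.75)) / 3 = 2.75/3 = 0.9167

S is symmetric (S[j,i] = S[i,j]). Assembling:

S = [[4.9167, 1, 2.0833],
 [1, 4, 0.3333],
 [2.0833, 0.3333, 0.9167]]


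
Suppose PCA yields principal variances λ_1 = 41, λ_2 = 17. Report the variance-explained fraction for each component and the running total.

Step 1 — total variance = trace(Sigma) = Σ λ_i = 41 + 17 = 58.

Step 2 — fraction explained by component i = λ_i / Σ λ:
  PC1: 41/58 = 0.7069
  PC2: 17/58 = 0.2931

Step 3 — cumulative fraction after k components = (λ_1 + ... + λ_k) / Σ λ:
  k = 1: 41/58 = 0.7069
  k = 2: (41 + 17)/58 = 58/58 = 1

Summary (fraction, with percent):

explained: PC1 0.7069 (70.69%), PC2 0.2931 (29.31%);  cumulative: 0.7069, 1


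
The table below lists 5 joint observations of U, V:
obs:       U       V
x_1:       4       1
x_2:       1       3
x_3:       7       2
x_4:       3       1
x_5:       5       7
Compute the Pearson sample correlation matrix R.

Step 1 — column means:
  mean(U) = (4 + 1 + 7 + 3 + 5) / 5 = 20/5 = 4
  mean(V) = (1 + 3 + 2 + 1 + 7) / 5 = 14/5 = 2.8

Step 2 — sample variances and covariances s[i,j] = (1/(n-1)) · Σ_k (x_{k,i} - mean_i) · (x_{k,j} - mean_j), with n-1 = 4:
  s[U,U] = ((0)·(0) + (-3)·(-3) + (3)·(3) + (-1)·(-1) + (1)·(1)) / 4 = 20/4 = 5
  s[U,V] = ((0)·(-1.8) + (-3)·(0.2) + (3)·(-0.8) + (-1)·(-1.8) + (1)·(4.2)) / 4 = 3/4 = 0.75
  s[V,V] = ((-1.8)·(-1.8) + (0.2)·(0.2) + (-0.8)·(-0.8) + (-1.8)·(-1.8) + (4.2)·(4.2)) / 4 = 24.8/4 = 6.2
  Sample standard deviations s_i = √(s[i,i]):
  s(U) = √(5) = 2.2361
  s(V) = √(6.2) = 2.49

Step 3 — r_{ij} = s_{ij} / (s_i · s_j):
  r[U,U] = 1 (diagonal).
  r[U,V] = 0.75 / (2.2361 · 2.49) = 0.75 / 5.5678 = 0.1347
  r[V,V] = 1 (diagonal).

R is symmetric with unit diagonal. Assembling:

R = [[1, 0.1347],
 [0.1347, 1]]


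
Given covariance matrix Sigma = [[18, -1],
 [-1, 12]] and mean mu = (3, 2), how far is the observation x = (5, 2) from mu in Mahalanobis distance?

Step 1 — centre the observation: (x - mu) = (2, 0).

Step 2 — invert Sigma. det(Sigma) = 18·12 - (-1)² = 215.
  Sigma^{-1} = (1/det) · [[d, -b], [-b, a]] = [[0.0558, 0.0047],
 [0.0047, 0.0837]].

Step 3 — form the quadratic (x - mu)^T · Sigma^{-1} · (x - mu):
  Sigma^{-1} · (x - mu) = (0.1116, 0.0093).
  (x - mu)^T · [Sigma^{-1} · (x - mu)] = (2)·(0.1116) + (0)·(0.0093) = 0.2233.

Step 4 — take square root: d = √(0.2233) ≈ 0.4725.

d(x, mu) = √(0.2233) ≈ 0.4725


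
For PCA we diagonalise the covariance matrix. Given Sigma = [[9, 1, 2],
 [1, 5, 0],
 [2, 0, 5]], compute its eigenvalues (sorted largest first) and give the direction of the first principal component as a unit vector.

Step 1 — characteristic polynomial p(λ) = det(λI - Sigma) = λ³ - tr·λ² + c_1·λ - det, where tr = trace, c_1 = sum of the principal 2×2 minors, det = det(Sigma):
  tr = 9 + 5 + 5 = 19,
  c_1 = (9·5 - (1)²) + (9·5 - (2)²) + (5·5 - (0)²) = 44 + 41 + 25 = 110,
  det = 9·(5·5 - (0)²) - (1)·((1)·5 - (0)·(2)) + (2)·((1)·(0) - 5·(2)) = 9·(25) - (1)·(5) + (2)·(-10) = 200.
  So p(λ) = λ³ - 19λ² + 110λ - 200.
Step 2 — look for an integer root (rational root theorem: any rational root is an integer divisor of 200). Testing λ = 4:
  p(4) = 64 - 304 + 440 - 200 = 0  ✓
  Dividing out (λ - 4): p(λ) = (λ - 4)(λ² - 15λ + 50).
Step 3 — remaining eigenvalues from the quadratic λ² - 15λ + 50 = 0:
  Δ = 15² - 4·50 = 225 - 200 = 25,  λ = (15 ± √25)/2 = (15 ± 5)/2 = 10 or 5.
  Sorted: λ_1 = 10,  λ_2 = 5,  λ_3 = 4  (check: sum = 19 = tr ✓).

Step 4 — unit eigenvector for λ_1 = 10: v spans the null space of (Sigma - λ_1 I), whose rows are
  r_1 = (-1, 1, 2),  r_2 = (1, -5, 0),  r_3 = (2, 0, -5).
  v is orthogonal to every row, so take v ∝ r_1 × r_2 = ((1)·(0) - (2)·(-5), (2)·(1) - (-1)·(0), (-1)·(-5) - (1)·(1)) = (10, 2, 4).
  Rescale (divide by 2): u = (5, 1, 2).
  ||u|| = √((5)² + (1)² + (2)²) = √(30) ≈ 5.4772,  v_1 = u/||u|| ≈ (0.9129, 0.1826, 0.3651) (||v_1|| = 1).

λ_1 = 10,  λ_2 = 5,  λ_3 = 4;  v_1 ≈ (0.9129, 0.1826, 0.3651)


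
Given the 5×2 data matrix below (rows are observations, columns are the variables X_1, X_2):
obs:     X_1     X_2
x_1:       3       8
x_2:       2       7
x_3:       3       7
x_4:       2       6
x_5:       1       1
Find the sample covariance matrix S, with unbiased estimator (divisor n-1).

Step 1 — column means:
  mean(X_1) = (3 + 2 + 3 + 2 + 1) / 5 = 11/5 = 2.2
  mean(X_2) = (8 + 7 + 7 + 6 + 1) / 5 = 29/5 = 5.8

Step 2 — sample covariance S[i,j] = (1/(n-1)) · Σ_k (x_{k,i} - mean_i) · (x_{k,j} - mean_j), with n-1 = 4.
  S[X_1,X_1] = ((0.8)·(0.8) + (-0.2)·(-0.2) + (0.8)·(0.8) + (-0.2)·(-0.2) + (-1.2)·(-1.2)) / 4 = 2.8/4 = 0.7
  S[X_1,X_2] = ((0.8)·(2.2) + (-0.2)·(1.2) + (0.8)·(1.2) + (-0.2)·(0.2) + (-1.2)·(-4.8)) / 4 = 8.2/4 = 2.05
  S[X_2,X_2] = ((2.2)·(2.2) + (1.2)·(1.2) + (1.2)·(1.2) + (0.2)·(0.2) + (-4.8)·(-4.8)) / 4 = 30.8/4 = 7.7

S is symmetric (S[j,i] = S[i,j]). Assembling:

S = [[0.7, 2.05],
 [2.05, 7.7]]


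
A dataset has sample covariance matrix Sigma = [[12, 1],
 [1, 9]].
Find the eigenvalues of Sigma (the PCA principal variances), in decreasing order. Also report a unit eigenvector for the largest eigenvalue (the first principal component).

Step 1 — characteristic polynomial of 2×2 Sigma:
  det(Sigma - λI) = λ² - trace · λ + det = 0.
  trace = 12 + 9 = 21, det = 12·9 - (1)² = 107.
Step 2 — discriminant:
  Δ = trace² - 4·det = 441 - 428 = 13.
Step 3 — eigenvalues:
  λ = (trace ± √Δ)/2 = (21 ± 3.6056)/2,
  λ_1 = 12.3028,  λ_2 = 8.6972.

Step 4 — unit eigenvector for λ_1: solve (Sigma - λ_1 I)v = 0. First row:
  (12 - 12.3028)·v_x + (1)·v_y = 0, i.e. (-0.3028)·v_x + (1)·v_y = 0,
  so v ∝ (b, λ_1 - a) = (1, 0.3028) = u.
  ||u|| = √((1)² + (0.3028)²) = √(1.0917) ≈ 1.0448,
  v_1 = u/||u|| ≈ (0.9571, 0.2898) (||v_1|| = 1).

λ_1 = 12.3028,  λ_2 = 8.6972;  v_1 ≈ (0.9571, 0.2898)


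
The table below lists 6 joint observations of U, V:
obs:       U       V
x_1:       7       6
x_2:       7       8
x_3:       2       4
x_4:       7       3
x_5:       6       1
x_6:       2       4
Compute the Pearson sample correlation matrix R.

Step 1 — column means:
  mean(U) = (7 + 7 + 2 + 7 + 6 + 2) / 6 = 31/6 = 5.1667
  mean(V) = (6 + 8 + 4 + 3 + 1 + 4) / 6 = 26/6 = 4.3333

Step 2 — sample variances and covariances s[i,j] = (1/(n-1)) · Σ_k (x_{k,i} - mean_i) · (x_{k,j} - mean_j), with n-1 = 5:
  s[U,U] = ((1.8333)·(1.8333) + (1.8333)·(1.8333) + (-3.1667)·(-3.1667) + (1.8333)·(1.8333) + (0.8333)·(0.8333) + (-3.1667)·(-3.1667)) / 5 = 30.8333/5 = 6.1667
  s[U,V] = ((1.8333)·(1.6667) + (1.8333)·(3.6667) + (-3.1667)·(-0.3333) + (1.8333)·(-1.3333) + (0.8333)·(-3.3333) + (-3.1667)·(-0.3333)) / 5 = 6.6667/5 = 1.3333
  s[V,V] = ((1.6667)·(1.6667) + (3.6667)·(3.6667) + (-0.3333)·(-0.3333) + (-1.3333)·(-1.3333) + (-3.3333)·(-3.3333) + (-0.3333)·(-0.3333)) / 5 = 29.3333/5 = 5.8667
  Sample standard deviations s_i = √(s[i,i]):
  s(U) = √(6.1667) = 2.4833
  s(V) = √(5.8667) = 2.4221

Step 3 — r_{ij} = s_{ij} / (s_i · s_j):
  r[U,U] = 1 (diagonal).
  r[U,V] = 1.3333 / (2.4833 · 2.4221) = 1.3333 / 6.0148 = 0.2217
  r[V,V] = 1 (diagonal).

R is symmetric with unit diagonal. Assembling:

R = [[1, 0.2217],
 [0.2217, 1]]


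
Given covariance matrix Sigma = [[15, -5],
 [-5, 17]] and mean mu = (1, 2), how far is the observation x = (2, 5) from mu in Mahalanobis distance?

Step 1 — centre the observation: (x - mu) = (1, 3).

Step 2 — invert Sigma. det(Sigma) = 15·17 - (-5)² = 230.
  Sigma^{-1} = (1/det) · [[d, -b], [-b, a]] = [[0.0739, 0.0217],
 [0.0217, 0.0652]].

Step 3 — form the quadratic (x - mu)^T · Sigma^{-1} · (x - mu):
  Sigma^{-1} · (x - mu) = (0.1391, 0.2174).
  (x - mu)^T · [Sigma^{-1} · (x - mu)] = (1)·(0.1391) + (3)·(0.2174) = 0.7913.

Step 4 — take square root: d = √(0.7913) ≈ 0.8896.

d(x, mu) = √(0.7913) ≈ 0.8896


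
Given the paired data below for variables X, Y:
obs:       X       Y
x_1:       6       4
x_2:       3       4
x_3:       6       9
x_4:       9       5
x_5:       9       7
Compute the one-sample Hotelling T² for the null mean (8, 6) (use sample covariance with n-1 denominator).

Step 1 — sample mean vector:
  mean(X) = (6 + 3 + 6 + 9 + 9) / 5 = 33/5 = 6.6
  mean(Y) = (4 + 4 + 9 + 5 + 7) / 5 = 29/5 = 5.8
  x̄ = (6.6, 5.8),  deviation x̄ - mu_0 = (6.6, 5.8) - (8, 6) = (-1.4, -0.2).

Step 2 — sample covariance matrix, S[i,j] = (1/(n-1)) · Σ_k (x_{k,i} - mean_i) · (x_{k,j} - mean_j), divisor n-1 = 4:
  S[X,X] = ((-0.6)·(-0.6) + (-3.6)·(-3.6) + (-0.6)·(-0.6) + (2.4)·(2.4) + (2.4)·(2.4)) / 4 = 25.2/4 = 6.3
  S[X,Y] = ((-0.6)·(-1.8) + (-3.6)·(-1.8) + (-0.6)·(3.2) + (2.4)·(-0.8) + (2.4)·(1.2)) / 4 = 6.6/4 = 1.65
  S[Y,Y] = ((-1.8)·(-1.8) + (-1.8)·(-1.8) + (3.2)·(3.2) + (-0.8)·(-0.8) + (1.2)·(1.2)) / 4 = 18.8/4 = 4.7
  S = [[6.3, 1.65],
 [1.65, 4.7]].

Step 3 — invert S. det(S) = 6.3·4.7 - (1.65)² = 26.8875.
  S^{-1} = (1/det) · [[d, -b], [-b, a]] = [[0.1748, -0.0614],
 [-0.0614, 0.2343]].

Step 4 — quadratic form (x̄ - mu_0)^T · S^{-1} · (x̄ - mu_0):
  S^{-1} · (x̄ - mu_0) = (-0.2325, 0.0391),
  (x̄ - mu_0)^T · [...] = (-1.4)·(-0.2325) + (-0.2)·(0.0391) = 0.3176.

Step 5 — scale by n: T² = 5 · 0.3176 = 1.5881.

T² ≈ 1.5881


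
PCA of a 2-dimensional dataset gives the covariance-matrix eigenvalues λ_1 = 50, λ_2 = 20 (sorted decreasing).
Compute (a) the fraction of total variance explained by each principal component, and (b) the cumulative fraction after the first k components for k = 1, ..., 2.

Step 1 — total variance = trace(Sigma) = Σ λ_i = 50 + 20 = 70.

Step 2 — fraction explained by component i = λ_i / Σ λ:
  PC1: 50/70 = 0.7143
  PC2: 20/70 = 0.2857

Step 3 — cumulative fraction after k components = (λ_1 + ... + λ_k) / Σ λ:
  k = 1: 50/70 = 0.7143
  k = 2: (50 + 20)/70 = 70/70 = 1

Summary (fraction, with percent):

explained: PC1 0.7143 (71.43%), PC2 0.2857 (28.57%);  cumulative: 0.7143, 1


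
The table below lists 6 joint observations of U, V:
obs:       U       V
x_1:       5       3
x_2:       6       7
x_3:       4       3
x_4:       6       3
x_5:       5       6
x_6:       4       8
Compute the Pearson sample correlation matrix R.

Step 1 — column means:
  mean(U) = (5 + 6 + 4 + 6 + 5 + 4) / 6 = 30/6 = 5
  mean(V) = (3 + 7 + 3 + 3 + 6 + 8) / 6 = 30/6 = 5

Step 2 — sample variances and covariances s[i,j] = (1/(n-1)) · Σ_k (x_{k,i} - mean_i) · (x_{k,j} - mean_j), with n-1 = 5:
  s[U,U] = ((0)·(0) + (1)·(1) + (-1)·(-1) + (1)·(1) + (0)·(0) + (-1)·(-1)) / 5 = 4/5 = 0.8
  s[U,V] = ((0)·(-2) + (1)·(2) + (-1)·(-2) + (1)·(-2) + (0)·(1) + (-1)·(3)) / 5 = -1/5 = -0.2
  s[V,V] = ((-2)·(-2) + (2)·(2) + (-2)·(-2) + (-2)·(-2) + (1)·(1) + (3)·(3)) / 5 = 26/5 = 5.2
  Sample standard deviations s_i = √(s[i,i]):
  s(U) = √(0.8) = 0.8944
  s(V) = √(5.2) = 2.2804

Step 3 — r_{ij} = s_{ij} / (s_i · s_j):
  r[U,U] = 1 (diagonal).
  r[U,V] = -0.2 / (0.8944 · 2.2804) = -0.2 / 2.0396 = -0.0981
  r[V,V] = 1 (diagonal).

R is symmetric with unit diagonal. Assembling:

R = [[1, -0.0981],
 [-0.0981, 1]]


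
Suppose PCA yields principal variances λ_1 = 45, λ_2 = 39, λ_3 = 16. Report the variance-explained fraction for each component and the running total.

Step 1 — total variance = trace(Sigma) = Σ λ_i = 45 + 39 + 16 = 100.

Step 2 — fraction explained by component i = λ_i / Σ λ:
  PC1: 45/100 = 0.45
  PC2: 39/100 = 0.39
  PC3: 16/100 = 0.16

Step 3 — cumulative fraction after k components = (λ_1 + ... + λ_k) / Σ λ:
  k = 1: 45/100 = 0.45
  k = 2: (45 + 39)/100 = 84/100 = 0.84
  k = 3: (45 + 39 + 16)/100 = 100/100 = 1

Summary (fraction, with percent):

explained: PC1 0.45 (45%), PC2 0.39 (39%), PC3 0.16 (16%);  cumulative: 0.45, 0.84, 1


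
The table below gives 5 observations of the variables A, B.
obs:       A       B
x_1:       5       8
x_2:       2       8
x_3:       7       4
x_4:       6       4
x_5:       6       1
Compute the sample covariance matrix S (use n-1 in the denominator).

Step 1 — column means:
  mean(A) = (5 + 2 + 7 + 6 + 6) / 5 = 26/5 = 5.2
  mean(B) = (8 + 8 + 4 + 4 + 1) / 5 = 25/5 = 5

Step 2 — sample covariance S[i,j] = (1/(n-1)) · Σ_k (x_{k,i} - mean_i) · (x_{k,j} - mean_j), with n-1 = 4.
  S[A,A] = ((-0.2)·(-0.2) + (-3.2)·(-3.2) + (1.8)·(1.8) + (0.8)·(0.8) + (0.8)·(0.8)) / 4 = 14.8/4 = 3.7
  S[A,B] = ((-0.2)·(3) + (-3.2)·(3) + (1.8)·(-1) + (0.8)·(-1) + (0.8)·(-4)) / 4 = -16/4 = -4
  S[B,B] = ((3)·(3) + (3)·(3) + (-1)·(-1) + (-1)·(-1) + (-4)·(-4)) / 4 = 36/4 = 9

S is symmetric (S[j,i] = S[i,j]). Assembling:

S = [[3.7, -4],
 [-4, 9]]


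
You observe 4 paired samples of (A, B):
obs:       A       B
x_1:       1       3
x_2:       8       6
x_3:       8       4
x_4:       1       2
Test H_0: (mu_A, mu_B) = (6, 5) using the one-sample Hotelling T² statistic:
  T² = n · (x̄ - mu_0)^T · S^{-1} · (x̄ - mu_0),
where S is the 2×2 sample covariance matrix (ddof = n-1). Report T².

Step 1 — sample mean vector:
  mean(A) = (1 + 8 + 8 + 1) / 4 = 18/4 = 4.5
  mean(B) = (3 + 6 + 4 + 2) / 4 = 15/4 = 3.75
  x̄ = (4.5, 3.75),  deviation x̄ - mu_0 = (4.5, 3.75) - (6, 5) = (-1.5, -1.25).

Step 2 — sample covariance matrix, S[i,j] = (1/(n-1)) · Σ_k (x_{k,i} - mean_i) · (x_{k,j} - mean_j), divisor n-1 = 3:
  S[A,A] = ((-3.5)·(-3.5) + (3.5)·(3.5) + (3.5)·(3.5) + (-3.5)·(-3.5)) / 3 = 49/3 = 16.3333
  S[A,B] = ((-3.5)·(-0.75) + (3.5)·(2.25) + (3.5)·(0.25) + (-3.5)·(-1.75)) / 3 = 17.5/3 = 5.8333
  S[B,B] = ((-0.75)·(-0.75) + (2.25)·(2.25) + (0.25)·(0.25) + (-1.75)·(-1.75)) / 3 = 8.75/3 = 2.9167
  S = [[16.3333, 5.8333],
 [5.8333, 2.9167]].

Step 3 — invert S. det(S) = 16.3333·2.9167 - (5.8333)² = 13.6111.
  S^{-1} = (1/det) · [[d, -b], [-b, a]] = [[0.2143, -0.4286],
 [-0.4286, 1.2]].

Step 4 — quadratic form (x̄ - mu_0)^T · S^{-1} · (x̄ - mu_0):
  S^{-1} · (x̄ - mu_0) = (0.2143, -0.8571),
  (x̄ - mu_0)^T · [...] = (-1.5)·(0.2143) + (-1.25)·(-0.8571) = 0.75.

Step 5 — scale by n: T² = 4 · 0.75 = 3.

T² ≈ 3


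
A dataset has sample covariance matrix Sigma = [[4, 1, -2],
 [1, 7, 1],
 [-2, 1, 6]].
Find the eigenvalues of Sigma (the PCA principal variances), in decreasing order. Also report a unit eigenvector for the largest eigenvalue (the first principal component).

Step 1 — characteristic polynomial p(λ) = det(λI - Sigma) = λ³ - tr·λ² + c_1·λ - det, where tr = trace, c_1 = sum of the principal 2×2 minors, det = det(Sigma):
  tr = 4 + 7 + 6 = 17,
  c_1 = (4·7 - (1)²) + (4·6 - (-2)²) + (7·6 - (1)²) = 27 + 20 + 41 = 88,
  det = 4·(7·6 - (1)²) - (1)·((1)·6 - (1)·(-2)) + (-2)·((1)·(1) - 7·(-2)) = 4·(41) - (1)·(8) + (-2)·(15) = 126.
  So p(λ) = λ³ - 17λ² + 88λ - 126.
Step 2 — look for an integer root (rational root theorem: any rational root is an integer divisor of 126). Testing λ = 7:
  p(7) = 343 - 833 + 616 - 126 = 0  ✓
  Dividing out (λ - 7): p(λ) = (λ - 7)(λ² - 10λ + 18).
Step 3 — remaining eigenvalues from the quadratic λ² - 10λ + 18 = 0:
  Δ = 10² - 4·18 = 100 - 72 = 28,  λ = (10 ± √28)/2 = (10 ± 5.2915)/2 ≈ 7.6458 or 2.3542.
  Sorted: λ_1 = 7.6458,  λ_2 = 7,  λ_3 = 2.3542  (check: sum = 17 = tr ✓).

Step 4 — unit eigenvector for λ_1 ≈ 7.6458: v spans the null space of (Sigma - λ_1 I), whose rows are
  r_1 = (-3.6458, 1, -2),  r_2 = (1, -0.6458, 1),  r_3 = (-2, 1, -1.6458).
  v is orthogonal to every row, so take v ∝ r_1 × r_2 = ((1)·(1) - (-2)·(-0.6458), (-2)·(1) - (-3.6458)·(1), (-3.6458)·(-0.6458) - (1)·(1)) ≈ (-0.2915, 1.6458, 1.3542).
  Rescale (multiply by -1 so the first nonzero entry is positive): u = (0.2915, -1.6458, -1.3542).
  ||u|| = √((0.2915)² + (-1.6458)² + (-1.3542)²) = √(4.6275) ≈ 2.1512,  v_1 = u/||u|| ≈ (0.1355, -0.7651, -0.6295) (||v_1|| = 1).

λ_1 = 7.6458,  λ_2 = 7,  λ_3 = 2.3542;  v_1 ≈ (0.1355, -0.7651, -0.6295)


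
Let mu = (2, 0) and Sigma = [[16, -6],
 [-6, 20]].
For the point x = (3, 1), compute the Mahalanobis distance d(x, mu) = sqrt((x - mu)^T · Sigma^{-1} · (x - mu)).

Step 1 — centre the observation: (x - mu) = (1, 1).

Step 2 — invert Sigma. det(Sigma) = 16·20 - (-6)² = 284.
  Sigma^{-1} = (1/det) · [[d, -b], [-b, a]] = [[0.0704, 0.0211],
 [0.0211, 0.0563]].

Step 3 — form the quadratic (x - mu)^T · Sigma^{-1} · (x - mu):
  Sigma^{-1} · (x - mu) = (0.0915, 0.0775).
  (x - mu)^T · [Sigma^{-1} · (x - mu)] = (1)·(0.0915) + (1)·(0.0775) = 0.169.

Step 4 — take square root: d = √(0.169) ≈ 0.4111.

d(x, mu) = √(0.169) ≈ 0.4111


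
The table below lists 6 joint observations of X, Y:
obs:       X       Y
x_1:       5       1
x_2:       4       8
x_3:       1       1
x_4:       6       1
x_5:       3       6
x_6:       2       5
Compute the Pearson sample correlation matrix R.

Step 1 — column means:
  mean(X) = (5 + 4 + 1 + 6 + 3 + 2) / 6 = 21/6 = 3.5
  mean(Y) = (1 + 8 + 1 + 1 + 6 + 5) / 6 = 22/6 = 3.6667

Step 2 — sample variances and covariances s[i,j] = (1/(n-1)) · Σ_k (x_{k,i} - mean_i) · (x_{k,j} - mean_j), with n-1 = 5:
  s[X,X] = ((1.5)·(1.5) + (0.5)·(0.5) + (-2.5)·(-2.5) + (2.5)·(2.5) + (-0.5)·(-0.5) + (-1.5)·(-1.5)) / 5 = 17.5/5 = 3.5
  s[X,Y] = ((1.5)·(-2.6667) + (0.5)·(4.3333) + (-2.5)·(-2.6667) + (2.5)·(-2.6667) + (-0.5)·(2.3333) + (-1.5)·(1.3333)) / 5 = -5/5 = -1
  s[Y,Y] = ((-2.6667)·(-2.6667) + (4.3333)·(4.3333) + (-2.6667)·(-2.6667) + (-2.6667)·(-2.6667) + (2.3333)·(2.3333) + (1.3333)·(1.3333)) / 5 = 47.3333/5 = 9.4667
  Sample standard deviations s_i = √(s[i,i]):
  s(X) = √(3.5) = 1.8708
  s(Y) = √(9.4667) = 3.0768

Step 3 — r_{ij} = s_{ij} / (s_i · s_j):
  r[X,X] = 1 (diagonal).
  r[X,Y] = -1 / (1.8708 · 3.0768) = -1 / 5.7562 = -0.1737
  r[Y,Y] = 1 (diagonal).

R is symmetric with unit diagonal. Assembling:

R = [[1, -0.1737],
 [-0.1737, 1]]


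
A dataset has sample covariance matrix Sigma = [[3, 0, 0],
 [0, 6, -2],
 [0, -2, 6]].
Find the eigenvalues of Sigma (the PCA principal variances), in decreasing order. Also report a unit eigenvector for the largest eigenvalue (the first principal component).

Step 1 — characteristic polynomial p(λ) = det(λI - Sigma) = λ³ - tr·λ² + c_1·λ - det, where tr = trace, c_1 = sum of the principal 2×2 minors, det = det(Sigma):
  tr = 3 + 6 + 6 = 15,
  c_1 = (3·6 - (0)²) + (3·6 - (0)²) + (6·6 - (-2)²) = 18 + 18 + 32 = 68,
  det = 3·(6·6 - (-2)²) - (0)·((0)·6 - (-2)·(0)) + (0)·((0)·(-2) - 6·(0)) = 3·(32) - (0)·(0) + (0)·(0) = 96.
  So p(λ) = λ³ - 15λ² + 68λ - 96.
Step 2 — look for an integer root (rational root theorem: any rational root is an integer divisor of 96). Testing λ = 3:
  p(3) = 27 - 135 + 204 - 96 = 0  ✓
  Dividing out (λ - 3): p(λ) = (λ - 3)(λ² - 12λ + 32).
Step 3 — remaining eigenvalues from the quadratic λ² - 12λ + 32 = 0:
  Δ = 12² - 4·32 = 144 - 128 = 16,  λ = (12 ± √16)/2 = (12 ± 4)/2 = 8 or 4.
  Sorted: λ_1 = 8,  λ_2 = 4,  λ_3 = 3  (check: sum = 15 = tr ✓).

Step 4 — unit eigenvector for λ_1 = 8: v spans the null space of (Sigma - λ_1 I), whose rows are
  r_1 = (-5, 0, 0),  r_2 = (0, -2, -2),  r_3 = (0, -2, -2).
  v is orthogonal to every row, so take v ∝ r_1 × r_2 = ((0)·(-2) - (0)·(-2), (0)·(0) - (-5)·(-2), (-5)·(-2) - (0)·(0)) = (0, -10, 10).
  Rescale (divide by 10; multiply by -1 so the first nonzero entry is positive): u = (0, 1, -1).
  ||u|| = √((0)² + (1)² + (-1)²) = √(2) ≈ 1.4142,  v_1 = u/||u|| ≈ (0, 0.7071, -0.7071) (||v_1|| = 1).

λ_1 = 8,  λ_2 = 4,  λ_3 = 3;  v_1 ≈ (0, 0.7071, -0.7071)


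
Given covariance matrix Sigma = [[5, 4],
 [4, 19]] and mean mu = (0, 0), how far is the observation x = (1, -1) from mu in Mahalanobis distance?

Step 1 — centre the observation: (x - mu) = (1, -1).

Step 2 — invert Sigma. det(Sigma) = 5·19 - (4)² = 79.
  Sigma^{-1} = (1/det) · [[d, -b], [-b, a]] = [[0.2405, -0.0506],
 [-0.0506, 0.0633]].

Step 3 — form the quadratic (x - mu)^T · Sigma^{-1} · (x - mu):
  Sigma^{-1} · (x - mu) = (0.2911, -0.1139).
  (x - mu)^T · [Sigma^{-1} · (x - mu)] = (1)·(0.2911) + (-1)·(-0.1139) = 0.4051.

Step 4 — take square root: d = √(0.4051) ≈ 0.6364.

d(x, mu) = √(0.4051) ≈ 0.6364


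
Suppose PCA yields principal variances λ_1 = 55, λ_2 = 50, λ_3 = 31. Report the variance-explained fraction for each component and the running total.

Step 1 — total variance = trace(Sigma) = Σ λ_i = 55 + 50 + 31 = 136.

Step 2 — fraction explained by component i = λ_i / Σ λ:
  PC1: 55/136 = 0.4044
  PC2: 50/136 = 0.3676
  PC3: 31/136 = 0.2279

Step 3 — cumulative fraction after k components = (λ_1 + ... + λ_k) / Σ λ:
  k = 1: 55/136 = 0.4044
  k = 2: (55 + 50)/136 = 105/136 = 0.7721
  k = 3: (55 + 50 + 31)/136 = 136/136 = 1

Summary (fraction, with percent):

explained: PC1 0.4044 (40.44%), PC2 0.3676 (36.76%), PC3 0.2279 (22.79%);  cumulative: 0.4044, 0.7721, 1


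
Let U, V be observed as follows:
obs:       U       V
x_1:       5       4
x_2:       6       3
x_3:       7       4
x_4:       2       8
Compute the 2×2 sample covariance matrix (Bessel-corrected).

Step 1 — column means:
  mean(U) = (5 + 6 + 7 + 2) / 4 = 20/4 = 5
  mean(V) = (4 + 3 + 4 + 8) / 4 = 19/4 = 4.75

Step 2 — sample covariance S[i,j] = (1/(n-1)) · Σ_k (x_{k,i} - mean_i) · (x_{k,j} - mean_j), with n-1 = 3.
  S[U,U] = ((0)·(0) + (1)·(1) + (2)·(2) + (-3)·(-3)) / 3 = 14/3 = 4.6667
  S[U,V] = ((0)·(-0.75) + (1)·(-1.75) + (2)·(-0.75) + (-3)·(3.25)) / 3 = -13/3 = -4.3333
  S[V,V] = ((-0.75)·(-0.75) + (-1.75)·(-1.75) + (-0.75)·(-0.75) + (3.25)·(3.25)) / 3 = 14.75/3 = 4.9167

S is symmetric (S[j,i] = S[i,j]). Assembling:

S = [[4.6667, -4.3333],
 [-4.3333, 4.9167]]


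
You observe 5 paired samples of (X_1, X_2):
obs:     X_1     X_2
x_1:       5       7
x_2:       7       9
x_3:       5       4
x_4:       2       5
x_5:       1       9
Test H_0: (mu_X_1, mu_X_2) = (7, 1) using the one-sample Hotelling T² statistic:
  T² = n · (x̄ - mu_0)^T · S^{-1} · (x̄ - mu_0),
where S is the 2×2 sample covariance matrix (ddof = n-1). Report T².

Step 1 — sample mean vector:
  mean(X_1) = (5 + 7 + 5 + 2 + 1) / 5 = 20/5 = 4
  mean(X_2) = (7 + 9 + 4 + 5 + 9) / 5 = 34/5 = 6.8
  x̄ = (4, 6.8),  deviation x̄ - mu_0 = (4, 6.8) - (7, 1) = (-3, 5.8).

Step 2 — sample covariance matrix, S[i,j] = (1/(n-1)) · Σ_k (x_{k,i} - mean_i) · (x_{k,j} - mean_j), divisor n-1 = 4:
  S[X_1,X_1] = ((1)·(1) + (3)·(3) + (1)·(1) + (-2)·(-2) + (-3)·(-3)) / 4 = 24/4 = 6
  S[X_1,X_2] = ((1)·(0.2) + (3)·(2.2) + (1)·(-2.8) + (-2)·(-1.8) + (-3)·(2.2)) / 4 = 1/4 = 0.25
  S[X_2,X_2] = ((0.2)·(0.2) + (2.2)·(2.2) + (-2.8)·(-2.8) + (-1.8)·(-1.8) + (2.2)·(2.2)) / 4 = 20.8/4 = 5.2
  S = [[6, 0.25],
 [0.25, 5.2]].

Step 3 — invert S. det(S) = 6·5.2 - (0.25)² = 31.1375.
  S^{-1} = (1/det) · [[d, -b], [-b, a]] = [[0.167, -0.008],
 [-0.008, 0.1927]].

Step 4 — quadratic form (x̄ - mu_0)^T · S^{-1} · (x̄ - mu_0):
  S^{-1} · (x̄ - mu_0) = (-0.5476, 1.1417),
  (x̄ - mu_0)^T · [...] = (-3)·(-0.5476) + (5.8)·(1.1417) = 8.2646.

Step 5 — scale by n: T² = 5 · 8.2646 = 41.3232.

T² ≈ 41.3232


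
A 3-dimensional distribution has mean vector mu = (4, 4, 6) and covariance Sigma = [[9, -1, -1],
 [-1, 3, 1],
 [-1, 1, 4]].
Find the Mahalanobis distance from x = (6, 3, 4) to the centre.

Step 1 — centre the observation: (x - mu) = (2, -1, -2).

Step 2 — invert Sigma (cofactor / det for 3×3, or solve directly):
  Sigma^{-1} = [[0.117, 0.0319, 0.0213],
 [0.0319, 0.3723, -0.0851],
 [0.0213, -0.0851, 0.2766]].

Step 3 — form the quadratic (x - mu)^T · Sigma^{-1} · (x - mu):
  Sigma^{-1} · (x - mu) = (0.1596, -0.1383, -0.4255).
  (x - mu)^T · [Sigma^{-1} · (x - mu)] = (2)·(0.1596) + (-1)·(-0.1383) + (-2)·(-0.4255) = 1.3085.

Step 4 — take square root: d = √(1.3085) ≈ 1.1439.

d(x, mu) = √(1.3085) ≈ 1.1439


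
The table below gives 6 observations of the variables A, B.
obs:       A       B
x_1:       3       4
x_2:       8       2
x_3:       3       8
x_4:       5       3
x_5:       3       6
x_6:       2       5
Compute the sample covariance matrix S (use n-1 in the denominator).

Step 1 — column means:
  mean(A) = (3 + 8 + 3 + 5 + 3 + 2) / 6 = 24/6 = 4
  mean(B) = (4 + 2 + 8 + 3 + 6 + 5) / 6 = 28/6 = 4.6667

Step 2 — sample covariance S[i,j] = (1/(n-1)) · Σ_k (x_{k,i} - mean_i) · (x_{k,j} - mean_j), with n-1 = 5.
  S[A,A] = ((-1)·(-1) + (4)·(4) + (-1)·(-1) + (1)·(1) + (-1)·(-1) + (-2)·(-2)) / 5 = 24/5 = 4.8
  S[A,B] = ((-1)·(-0.6667) + (4)·(-2.6667) + (-1)·(3.3333) + (1)·(-1.6667) + (-1)·(1.3333) + (-2)·(0.3333)) / 5 = -17/5 = -3.4
  S[B,B] = ((-0.6667)·(-0.6667) + (-2.6667)·(-2.6667) + (3.3333)·(3.3333) + (-1.6667)·(-1.6667) + (1.3333)·(1.3333) + (0.3333)·(0.3333)) / 5 = 23.3333/5 = 4.6667

S is symmetric (S[j,i] = S[i,j]). Assembling:

S = [[4.8, -3.4],
 [-3.4, 4.6667]]


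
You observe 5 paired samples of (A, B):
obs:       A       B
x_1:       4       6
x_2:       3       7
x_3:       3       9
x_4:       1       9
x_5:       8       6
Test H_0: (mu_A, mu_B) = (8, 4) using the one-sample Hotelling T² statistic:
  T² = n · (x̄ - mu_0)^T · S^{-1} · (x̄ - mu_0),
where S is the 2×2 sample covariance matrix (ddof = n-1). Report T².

Step 1 — sample mean vector:
  mean(A) = (4 + 3 + 3 + 1 + 8) / 5 = 19/5 = 3.8
  mean(B) = (6 + 7 + 9 + 9 + 6) / 5 = 37/5 = 7.4
  x̄ = (3.8, 7.4),  deviation x̄ - mu_0 = (3.8, 7.4) - (8, 4) = (-4.2, 3.4).

Step 2 — sample covariance matrix, S[i,j] = (1/(n-1)) · Σ_k (x_{k,i} - mean_i) · (x_{k,j} - mean_j), divisor n-1 = 4:
  S[A,A] = ((0.2)·(0.2) + (-0.8)·(-0.8) + (-0.8)·(-0.8) + (-2.8)·(-2.8) + (4.2)·(4.2)) / 4 = 26.8/4 = 6.7
  S[A,B] = ((0.2)·(-1.4) + (-0.8)·(-0.4) + (-0.8)·(1.6) + (-2.8)·(1.6) + (4.2)·(-1.4)) / 4 = -11.6/4 = -2.9
  S[B,B] = ((-1.4)·(-1.4) + (-0.4)·(-0.4) + (1.6)·(1.6) + (1.6)·(1.6) + (-1.4)·(-1.4)) / 4 = 9.2/4 = 2.3
  S = [[6.7, -2.9],
 [-2.9, 2.3]].

Step 3 — invert S. det(S) = 6.7·2.3 - (-2.9)² = 7.
  S^{-1} = (1/det) · [[d, -b], [-b, a]] = [[0.3286, 0.4143],
 [0.4143, 0.9571]].

Step 4 — quadratic form (x̄ - mu_0)^T · S^{-1} · (x̄ - mu_0):
  S^{-1} · (x̄ - mu_0) = (0.0286, 1.5143),
  (x̄ - mu_0)^T · [...] = (-4.2)·(0.0286) + (3.4)·(1.5143) = 5.0286.

Step 5 — scale by n: T² = 5 · 5.0286 = 25.1429.

T² ≈ 25.1429


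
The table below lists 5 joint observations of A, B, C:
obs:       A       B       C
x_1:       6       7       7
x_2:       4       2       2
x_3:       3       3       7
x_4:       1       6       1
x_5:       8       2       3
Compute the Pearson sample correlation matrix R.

Step 1 — column means:
  mean(A) = (6 + 4 + 3 + 1 + 8) / 5 = 22/5 = 4.4
  mean(B) = (7 + 2 + 3 + 6 + 2) / 5 = 20/5 = 4
  mean(C) = (7 + 2 + 7 + 1 + 3) / 5 = 20/5 = 4

Step 2 — sample variances and covariances s[i,j] = (1/(n-1)) · Σ_k (x_{k,i} - mean_i) · (x_{k,j} - mean_j), with n-1 = 4:
  s[A,A] = ((1.6)·(1.6) + (-0.4)·(-0.4) + (-1.4)·(-1.4) + (-3.4)·(-3.4) + (3.6)·(3.6)) / 4 = 29.2/4 = 7.3
  s[A,B] = ((1.6)·(3) + (-0.4)·(-2) + (-1.4)·(-1) + (-3.4)·(2) + (3.6)·(-2)) / 4 = -7/4 = -1.75
  s[A,C] = ((1.6)·(3) + (-0.4)·(-2) + (-1.4)·(3) + (-3.4)·(-3) + (3.6)·(-1)) / 4 = 8/4 = 2
  s[B,B] = ((3)·(3) + (-2)·(-2) + (-1)·(-1) + (2)·(2) + (-2)·(-2)) / 4 = 22/4 = 5.5
  s[B,C] = ((3)·(3) + (-2)·(-2) + (-1)·(3) + (2)·(-3) + (-2)·(-1)) / 4 = 6/4 = 1.5
  s[C,C] = ((3)·(3) + (-2)·(-2) + (3)·(3) + (-3)·(-3) + (-1)·(-1)) / 4 = 32/4 = 8
  Sample standard deviations s_i = √(s[i,i]):
  s(A) = √(7.3) = 2.7019
  s(B) = √(5.5) = 2.3452
  s(C) = √(8) = 2.8284

Step 3 — r_{ij} = s_{ij} / (s_i · s_j):
  r[A,A] = 1 (diagonal).
  r[A,B] = -1.75 / (2.7019 · 2.3452) = -1.75 / 6.3364 = -0.2762
  r[A,C] = 2 / (2.7019 · 2.8284) = 2 / 7.642 = 0.2617
  r[B,B] = 1 (diagonal).
  r[B,C] = 1.5 / (2.3452 · 2.8284) = 1.5 / 6.6332 = 0.2261
  r[C,C] = 1 (diagonal).

R is symmetric with unit diagonal. Assembling:

R = [[1, -0.2762, 0.2617],
 [-0.2762, 1, 0.2261],
 [0.2617, 0.2261, 1]]


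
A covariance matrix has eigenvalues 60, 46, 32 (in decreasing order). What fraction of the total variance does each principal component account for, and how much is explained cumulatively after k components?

Step 1 — total variance = trace(Sigma) = Σ λ_i = 60 + 46 + 32 = 138.

Step 2 — fraction explained by component i = λ_i / Σ λ:
  PC1: 60/138 = 0.4348
  PC2: 46/138 = 0.3333
  PC3: 32/138 = 0.2319

Step 3 — cumulative fraction after k components = (λ_1 + ... + λ_k) / Σ λ:
  k = 1: 60/138 = 0.4348
  k = 2: (60 + 46)/138 = 106/138 = 0.7681
  k = 3: (60 + 46 + 32)/138 = 138/138 = 1

Summary (fraction, with percent):

explained: PC1 0.4348 (43.48%), PC2 0.3333 (33.33%), PC3 0.2319 (23.19%);  cumulative: 0.4348, 0.7681, 1


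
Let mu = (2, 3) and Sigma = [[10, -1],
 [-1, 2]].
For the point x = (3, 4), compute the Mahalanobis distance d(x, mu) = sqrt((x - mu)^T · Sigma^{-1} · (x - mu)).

Step 1 — centre the observation: (x - mu) = (1, 1).

Step 2 — invert Sigma. det(Sigma) = 10·2 - (-1)² = 19.
  Sigma^{-1} = (1/det) · [[d, -b], [-b, a]] = [[0.1053, 0.0526],
 [0.0526, 0.5263]].

Step 3 — form the quadratic (x - mu)^T · Sigma^{-1} · (x - mu):
  Sigma^{-1} · (x - mu) = (0.1579, 0.5789).
  (x - mu)^T · [Sigma^{-1} · (x - mu)] = (1)·(0.1579) + (1)·(0.5789) = 0.7368.

Step 4 — take square root: d = √(0.7368) ≈ 0.8584.

d(x, mu) = √(0.7368) ≈ 0.8584


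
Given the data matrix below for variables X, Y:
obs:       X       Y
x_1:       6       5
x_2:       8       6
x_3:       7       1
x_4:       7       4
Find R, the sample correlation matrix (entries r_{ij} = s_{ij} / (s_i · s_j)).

Step 1 — column means:
  mean(X) = (6 + 8 + 7 + 7) / 4 = 28/4 = 7
  mean(Y) = (5 + 6 + 1 + 4) / 4 = 16/4 = 4

Step 2 — sample variances and covariances s[i,j] = (1/(n-1)) · Σ_k (x_{k,i} - mean_i) · (x_{k,j} - mean_j), with n-1 = 3:
  s[X,X] = ((-1)·(-1) + (1)·(1) + (0)·(0) + (0)·(0)) / 3 = 2/3 = 0.6667
  s[X,Y] = ((-1)·(1) + (1)·(2) + (0)·(-3) + (0)·(0)) / 3 = 1/3 = 0.3333
  s[Y,Y] = ((1)·(1) + (2)·(2) + (-3)·(-3) + (0)·(0)) / 3 = 14/3 = 4.6667
  Sample standard deviations s_i = √(s[i,i]):
  s(X) = √(0.6667) = 0.8165
  s(Y) = √(4.6667) = 2.1602

Step 3 — r_{ij} = s_{ij} / (s_i · s_j):
  r[X,X] = 1 (diagonal).
  r[X,Y] = 0.3333 / (0.8165 · 2.1602) = 0.3333 / 1.7638 = 0.189
  r[Y,Y] = 1 (diagonal).

R is symmetric with unit diagonal. Assembling:

R = [[1, 0.189],
 [0.189, 1]]


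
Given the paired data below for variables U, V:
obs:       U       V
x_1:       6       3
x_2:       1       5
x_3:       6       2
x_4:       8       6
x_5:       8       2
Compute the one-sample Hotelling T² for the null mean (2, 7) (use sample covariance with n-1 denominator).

Step 1 — sample mean vector:
  mean(U) = (6 + 1 + 6 + 8 + 8) / 5 = 29/5 = 5.8
  mean(V) = (3 + 5 + 2 + 6 + 2) / 5 = 18/5 = 3.6
  x̄ = (5.8, 3.6),  deviation x̄ - mu_0 = (5.8, 3.6) - (2, 7) = (3.8, -3.4).

Step 2 — sample covariance matrix, S[i,j] = (1/(n-1)) · Σ_k (x_{k,i} - mean_i) · (x_{k,j} - mean_j), divisor n-1 = 4:
  S[U,U] = ((0.2)·(0.2) + (-4.8)·(-4.8) + (0.2)·(0.2) + (2.2)·(2.2) + (2.2)·(2.2)) / 4 = 32.8/4 = 8.2
  S[U,V] = ((0.2)·(-0.6) + (-4.8)·(1.4) + (0.2)·(-1.6) + (2.2)·(2.4) + (2.2)·(-1.6)) / 4 = -5.4/4 = -1.35
  S[V,V] = ((-0.6)·(-0.6) + (1.4)·(1.4) + (-1.6)·(-1.6) + (2.4)·(2.4) + (-1.6)·(-1.6)) / 4 = 13.2/4 = 3.3
  S = [[8.2, -1.35],
 [-1.35, 3.3]].

Step 3 — invert S. det(S) = 8.2·3.3 - (-1.35)² = 25.2375.
  S^{-1} = (1/det) · [[d, -b], [-b, a]] = [[0.1308, 0.0535],
 [0.0535, 0.3249]].

Step 4 — quadratic form (x̄ - mu_0)^T · S^{-1} · (x̄ - mu_0):
  S^{-1} · (x̄ - mu_0) = (0.315, -0.9014),
  (x̄ - mu_0)^T · [...] = (3.8)·(0.315) + (-3.4)·(-0.9014) = 4.2619.

Step 5 — scale by n: T² = 5 · 4.2619 = 21.3096.

T² ≈ 21.3096


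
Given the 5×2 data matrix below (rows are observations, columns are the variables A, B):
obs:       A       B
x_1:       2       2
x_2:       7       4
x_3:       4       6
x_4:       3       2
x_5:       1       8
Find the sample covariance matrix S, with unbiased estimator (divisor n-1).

Step 1 — column means:
  mean(A) = (2 + 7 + 4 + 3 + 1) / 5 = 17/5 = 3.4
  mean(B) = (2 + 4 + 6 + 2 + 8) / 5 = 22/5 = 4.4

Step 2 — sample covariance S[i,j] = (1/(n-1)) · Σ_k (x_{k,i} - mean_i) · (x_{k,j} - mean_j), with n-1 = 4.
  S[A,A] = ((-1.4)·(-1.4) + (3.6)·(3.6) + (0.6)·(0.6) + (-0.4)·(-0.4) + (-2.4)·(-2.4)) / 4 = 21.2/4 = 5.3
  S[A,B] = ((-1.4)·(-2.4) + (3.6)·(-0.4) + (0.6)·(1.6) + (-0.4)·(-2.4) + (-2.4)·(3.6)) / 4 = -4.8/4 = -1.2
  S[B,B] = ((-2.4)·(-2.4) + (-0.4)·(-0.4) + (1.6)·(1.6) + (-2.4)·(-2.4) + (3.6)·(3.6)) / 4 = 27.2/4 = 6.8

S is symmetric (S[j,i] = S[i,j]). Assembling:

S = [[5.3, -1.2],
 [-1.2, 6.8]]


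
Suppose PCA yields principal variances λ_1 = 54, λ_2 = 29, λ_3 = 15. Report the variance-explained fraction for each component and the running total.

Step 1 — total variance = trace(Sigma) = Σ λ_i = 54 + 29 + 15 = 98.

Step 2 — fraction explained by component i = λ_i / Σ λ:
  PC1: 54/98 = 0.551
  PC2: 29/98 = 0.2959
  PC3: 15/98 = 0.1531

Step 3 — cumulative fraction after k components = (λ_1 + ... + λ_k) / Σ λ:
  k = 1: 54/98 = 0.551
  k = 2: (54 + 29)/98 = 83/98 = 0.8469
  k = 3: (54 + 29 + 15)/98 = 98/98 = 1

Summary (fraction, with percent):

explained: PC1 0.551 (55.1%), PC2 0.2959 (29.59%), PC3 0.1531 (15.31%);  cumulative: 0.551, 0.8469, 1


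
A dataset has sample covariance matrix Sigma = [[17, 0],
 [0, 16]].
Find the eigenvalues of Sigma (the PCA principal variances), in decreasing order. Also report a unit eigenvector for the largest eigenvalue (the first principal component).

Step 1 — characteristic polynomial of 2×2 Sigma:
  det(Sigma - λI) = λ² - trace · λ + det = 0.
  trace = 17 + 16 = 33, det = 17·16 - (0)² = 272.
Step 2 — discriminant:
  Δ = trace² - 4·det = 1089 - 1088 = 1.
Step 3 — eigenvalues:
  λ = (trace ± √Δ)/2 = (33 ± 1)/2,
  λ_1 = 17,  λ_2 = 16.

Step 4 — unit eigenvector for λ_1: Sigma is diagonal, so its eigenvectors are the coordinate axes. λ_1 = 17 is the diagonal entry on the first coordinate axis, hence
  v_1 = (1, 0) (||v_1|| = 1).

λ_1 = 17,  λ_2 = 16;  v_1 ≈ (1, 0)


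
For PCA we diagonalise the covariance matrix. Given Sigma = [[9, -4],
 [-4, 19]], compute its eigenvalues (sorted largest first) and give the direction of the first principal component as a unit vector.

Step 1 — characteristic polynomial of 2×2 Sigma:
  det(Sigma - λI) = λ² - trace · λ + det = 0.
  trace = 9 + 19 = 28, det = 9·19 - (-4)² = 155.
Step 2 — discriminant:
  Δ = trace² - 4·det = 784 - 620 = 164.
Step 3 — eigenvalues:
  λ = (trace ± √Δ)/2 = (28 ± 12.8062)/2,
  λ_1 = 20.4031,  λ_2 = 7.5969.

Step 4 — unit eigenvector for λ_1: solve (Sigma - λ_1 I)v = 0. First row:
  (9 - 20.4031)·v_x + (-4)·v_y = 0, i.e. (-11.4031)·v_x + (-4)·v_y = 0,
  so v ∝ (b, λ_1 - a) = (-4, 11.4031); multiply by -1 so the first entry is positive: u = (4, -11.4031).
  ||u|| = √((4)² + (-11.4031)²) = √(146.0312) ≈ 12.0843,
  v_1 = u/||u|| ≈ (0.331, -0.9436) (||v_1|| = 1).

λ_1 = 20.4031,  λ_2 = 7.5969;  v_1 ≈ (0.331, -0.9436)


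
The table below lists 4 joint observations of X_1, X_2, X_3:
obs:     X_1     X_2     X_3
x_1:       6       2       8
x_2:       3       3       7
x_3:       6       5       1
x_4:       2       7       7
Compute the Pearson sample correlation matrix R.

Step 1 — column means:
  mean(X_1) = (6 + 3 + 6 + 2) / 4 = 17/4 = 4.25
  mean(X_2) = (2 + 3 + 5 + 7) / 4 = 17/4 = 4.25
  mean(X_3) = (8 + 7 + 1 + 7) / 4 = 23/4 = 5.75

Step 2 — sample variances and covariances s[i,j] = (1/(n-1)) · Σ_k (x_{k,i} - mean_i) · (x_{k,j} - mean_j), with n-1 = 3:
  s[X_1,X_1] = ((1.75)·(1.75) + (-1.25)·(-1.25) + (1.75)·(1.75) + (-2.25)·(-2.25)) / 3 = 12.75/3 = 4.25
  s[X_1,X_2] = ((1.75)·(-2.25) + (-1.25)·(-1.25) + (1.75)·(0.75) + (-2.25)·(2.75)) / 3 = -7.25/3 = -2.4167
  s[X_1,X_3] = ((1.75)·(2.25) + (-1.25)·(1.25) + (1.75)·(-4.75) + (-2.25)·(1.25)) / 3 = -8.75/3 = -2.9167
  s[X_2,X_2] = ((-2.25)·(-2.25) + (-1.25)·(-1.25) + (0.75)·(0.75) + (2.75)·(2.75)) / 3 = 14.75/3 = 4.9167
  s[X_2,X_3] = ((-2.25)·(2.25) + (-1.25)·(1.25) + (0.75)·(-4.75) + (2.75)·(1.25)) / 3 = -6.75/3 = -2.25
  s[X_3,X_3] = ((2.25)·(2.25) + (1.25)·(1.25) + (-4.75)·(-4.75) + (1.25)·(1.25)) / 3 = 30.75/3 = 10.25
  Sample standard deviations s_i = √(s[i,i]):
  s(X_1) = √(4.25) = 2.0616
  s(X_2) = √(4.9167) = 2.2174
  s(X_3) = √(10.25) = 3.2016

Step 3 — r_{ij} = s_{ij} / (s_i · s_j):
  r[X_1,X_1] = 1 (diagonal).
  r[X_1,X_2] = -2.4167 / (2.0616 · 2.2174) = -2.4167 / 4.5712 = -0.5287
  r[X_1,X_3] = -2.9167 / (2.0616 · 3.2016) = -2.9167 / 6.6002 = -0.4419
  r[X_2,X_2] = 1 (diagonal).
  r[X_2,X_3] = -2.25 / (2.2174 · 3.2016) = -2.25 / 7.099 = -0.3169
  r[X_3,X_3] = 1 (diagonal).

R is symmetric with unit diagonal. Assembling:

R = [[1, -0.5287, -0.4419],
 [-0.5287, 1, -0.3169],
 [-0.4419, -0.3169, 1]]


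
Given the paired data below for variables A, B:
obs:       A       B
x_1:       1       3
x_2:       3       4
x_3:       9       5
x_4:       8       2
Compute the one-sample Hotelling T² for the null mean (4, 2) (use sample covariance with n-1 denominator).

Step 1 — sample mean vector:
  mean(A) = (1 + 3 + 9 + 8) / 4 = 21/4 = 5.25
  mean(B) = (3 + 4 + 5 + 2) / 4 = 14/4 = 3.5
  x̄ = (5.25, 3.5),  deviation x̄ - mu_0 = (5.25, 3.5) - (4, 2) = (1.25, 1.5).

Step 2 — sample covariance matrix, S[i,j] = (1/(n-1)) · Σ_k (x_{k,i} - mean_i) · (x_{k,j} - mean_j), divisor n-1 = 3:
  S[A,A] = ((-4.25)·(-4.25) + (-2.25)·(-2.25) + (3.75)·(3.75) + (2.75)·(2.75)) / 3 = 44.75/3 = 14.9167
  S[A,B] = ((-4.25)·(-0.5) + (-2.25)·(0.5) + (3.75)·(1.5) + (2.75)·(-1.5)) / 3 = 2.5/3 = 0.8333
  S[B,B] = ((-0.5)·(-0.5) + (0.5)·(0.5) + (1.5)·(1.5) + (-1.5)·(-1.5)) / 3 = 5/3 = 1.6667
  S = [[14.9167, 0.8333],
 [0.8333, 1.6667]].

Step 3 — invert S. det(S) = 14.9167·1.6667 - (0.8333)² = 24.1667.
  S^{-1} = (1/det) · [[d, -b], [-b, a]] = [[0.069, -0.0345],
 [-0.0345, 0.6172]].

Step 4 — quadratic form (x̄ - mu_0)^T · S^{-1} · (x̄ - mu_0):
  S^{-1} · (x̄ - mu_0) = (0.0345, 0.8828),
  (x̄ - mu_0)^T · [...] = (1.25)·(0.0345) + (1.5)·(0.8828) = 1.3672.

Step 5 — scale by n: T² = 4 · 1.3672 = 5.469.

T² ≈ 5.469


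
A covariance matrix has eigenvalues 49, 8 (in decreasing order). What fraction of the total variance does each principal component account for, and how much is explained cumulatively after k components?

Step 1 — total variance = trace(Sigma) = Σ λ_i = 49 + 8 = 57.

Step 2 — fraction explained by component i = λ_i / Σ λ:
  PC1: 49/57 = 0.8596
  PC2: 8/57 = 0.1404

Step 3 — cumulative fraction after k components = (λ_1 + ... + λ_k) / Σ λ:
  k = 1: 49/57 = 0.8596
  k = 2: (49 + 8)/57 = 57/57 = 1

Summary (fraction, with percent):

explained: PC1 0.8596 (85.96%), PC2 0.1404 (14.04%);  cumulative: 0.8596, 1
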